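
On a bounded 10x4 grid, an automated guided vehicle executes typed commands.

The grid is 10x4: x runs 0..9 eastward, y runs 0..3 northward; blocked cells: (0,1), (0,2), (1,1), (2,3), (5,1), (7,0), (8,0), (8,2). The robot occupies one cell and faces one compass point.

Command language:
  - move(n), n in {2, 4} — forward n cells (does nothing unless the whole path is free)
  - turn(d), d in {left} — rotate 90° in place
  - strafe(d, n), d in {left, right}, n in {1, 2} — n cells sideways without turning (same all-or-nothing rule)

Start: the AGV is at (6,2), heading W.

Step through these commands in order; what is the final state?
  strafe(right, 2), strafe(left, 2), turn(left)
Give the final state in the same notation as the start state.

initial: at (6,2), heading W
t=1 strafe(right, 2) ⇒ at (6,2), heading W
t=2 strafe(left, 2) ⇒ at (6,0), heading W
t=3 turn(left) ⇒ at (6,0), heading S

at (6,0), heading S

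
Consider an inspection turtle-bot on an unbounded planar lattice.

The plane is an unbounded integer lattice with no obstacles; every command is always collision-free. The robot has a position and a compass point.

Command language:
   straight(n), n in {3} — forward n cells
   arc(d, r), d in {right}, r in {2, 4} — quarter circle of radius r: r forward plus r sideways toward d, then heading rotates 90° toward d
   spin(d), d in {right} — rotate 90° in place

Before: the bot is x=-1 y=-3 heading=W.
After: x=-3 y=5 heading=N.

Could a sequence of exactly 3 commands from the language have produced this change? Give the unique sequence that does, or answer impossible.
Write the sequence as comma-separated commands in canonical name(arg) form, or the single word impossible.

key: order matters: swapping arc(right, 2) and straight(3) lands elsewhere
t0: x=-1 y=-3 heading=W
1. arc(right, 2) → x=-3 y=-1 heading=N
2. straight(3) → x=-3 y=2 heading=N
3. straight(3) → x=-3 y=5 heading=N
all 64 alternatives checked — unique.

arc(right, 2), straight(3), straight(3)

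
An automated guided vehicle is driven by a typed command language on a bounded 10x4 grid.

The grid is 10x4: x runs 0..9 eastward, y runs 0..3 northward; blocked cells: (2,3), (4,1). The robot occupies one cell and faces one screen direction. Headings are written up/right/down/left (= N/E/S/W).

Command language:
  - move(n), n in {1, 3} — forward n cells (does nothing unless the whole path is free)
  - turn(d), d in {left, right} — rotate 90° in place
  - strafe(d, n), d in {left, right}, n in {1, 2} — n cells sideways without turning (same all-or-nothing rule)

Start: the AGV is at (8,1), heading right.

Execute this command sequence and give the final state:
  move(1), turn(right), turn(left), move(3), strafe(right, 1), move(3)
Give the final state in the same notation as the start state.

from: at (8,1), heading right
1. move(1) → at (9,1), heading right
2. turn(right) → at (9,1), heading down
3. turn(left) → at (9,1), heading right
4. move(3) → at (9,1), heading right
5. strafe(right, 1) → at (9,0), heading right
6. move(3) → at (9,0), heading right

at (9,0), heading right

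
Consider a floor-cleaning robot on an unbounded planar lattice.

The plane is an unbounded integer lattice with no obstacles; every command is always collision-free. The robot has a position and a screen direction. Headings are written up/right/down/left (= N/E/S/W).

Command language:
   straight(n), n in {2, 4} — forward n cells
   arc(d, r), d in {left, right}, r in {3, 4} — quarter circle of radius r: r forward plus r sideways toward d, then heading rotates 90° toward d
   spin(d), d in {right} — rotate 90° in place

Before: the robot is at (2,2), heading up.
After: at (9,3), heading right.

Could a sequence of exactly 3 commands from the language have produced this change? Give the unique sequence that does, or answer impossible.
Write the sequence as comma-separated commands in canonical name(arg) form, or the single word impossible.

arc(right, 4), spin(right), arc(left, 3)

key: running arc(left, 3) before arc(right, 4) would end elsewhere — order is forced
t0: at (2,2), heading up
[1] after arc(right, 4): at (6,6), heading right
[2] after spin(right): at (6,6), heading down
[3] after arc(left, 3): at (9,3), heading right
uniquely the one of 343 3-step routes that fits.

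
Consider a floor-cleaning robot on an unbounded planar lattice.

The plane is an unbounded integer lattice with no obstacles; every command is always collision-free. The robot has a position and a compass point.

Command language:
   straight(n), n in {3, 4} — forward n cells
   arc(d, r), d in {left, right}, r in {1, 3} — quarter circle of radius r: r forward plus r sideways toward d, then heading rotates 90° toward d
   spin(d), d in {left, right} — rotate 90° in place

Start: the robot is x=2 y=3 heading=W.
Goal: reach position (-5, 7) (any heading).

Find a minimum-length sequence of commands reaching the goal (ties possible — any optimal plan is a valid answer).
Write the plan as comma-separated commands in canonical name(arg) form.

begin: x=2 y=3 heading=W
[1] after straight(3): x=-1 y=3 heading=W
[2] after arc(right, 3): x=-4 y=6 heading=N
[3] after arc(left, 1): x=-5 y=7 heading=W
nothing shorter than 3 reaches the goal.

straight(3), arc(right, 3), arc(left, 1)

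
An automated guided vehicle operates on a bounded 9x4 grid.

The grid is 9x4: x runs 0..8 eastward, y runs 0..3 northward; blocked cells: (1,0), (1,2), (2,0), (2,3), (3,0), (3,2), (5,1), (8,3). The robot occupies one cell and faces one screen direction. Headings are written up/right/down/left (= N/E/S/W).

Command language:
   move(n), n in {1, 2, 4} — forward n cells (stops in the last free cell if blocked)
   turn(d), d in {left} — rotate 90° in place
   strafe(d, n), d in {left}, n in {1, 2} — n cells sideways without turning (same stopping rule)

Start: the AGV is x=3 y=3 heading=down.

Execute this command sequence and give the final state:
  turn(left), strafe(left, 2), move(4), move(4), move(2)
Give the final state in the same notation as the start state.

t0: x=3 y=3 heading=down
t=1 turn(left) ⇒ x=3 y=3 heading=right
t=2 strafe(left, 2) ⇒ x=3 y=3 heading=right
t=3 move(4) ⇒ x=7 y=3 heading=right
t=4 move(4) ⇒ x=7 y=3 heading=right
t=5 move(2) ⇒ x=7 y=3 heading=right

x=7 y=3 heading=right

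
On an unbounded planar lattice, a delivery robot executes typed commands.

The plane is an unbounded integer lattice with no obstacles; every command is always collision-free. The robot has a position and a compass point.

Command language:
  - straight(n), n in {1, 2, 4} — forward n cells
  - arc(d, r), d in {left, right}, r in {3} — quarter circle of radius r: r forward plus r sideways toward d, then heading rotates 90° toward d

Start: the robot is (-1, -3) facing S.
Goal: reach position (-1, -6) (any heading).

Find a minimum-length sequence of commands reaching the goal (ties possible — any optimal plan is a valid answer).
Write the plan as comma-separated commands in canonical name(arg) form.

start: (-1, -3) facing S
[1] after straight(2): (-1, -5) facing S
[2] after straight(1): (-1, -6) facing S
minimal: 2 command(s), checked below 2.

straight(2), straight(1)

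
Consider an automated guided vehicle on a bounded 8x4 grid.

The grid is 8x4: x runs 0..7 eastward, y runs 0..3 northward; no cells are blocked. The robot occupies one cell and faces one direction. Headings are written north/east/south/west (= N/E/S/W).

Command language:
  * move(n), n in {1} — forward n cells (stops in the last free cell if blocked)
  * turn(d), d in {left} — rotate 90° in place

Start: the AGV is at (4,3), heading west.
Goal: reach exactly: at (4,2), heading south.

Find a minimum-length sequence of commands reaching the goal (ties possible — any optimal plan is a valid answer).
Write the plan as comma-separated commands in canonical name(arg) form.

begin: at (4,3), heading west
[1] after turn(left): at (4,3), heading south
[2] after move(1): at (4,2), heading south
minimal: 2 command(s), checked below 2.

turn(left), move(1)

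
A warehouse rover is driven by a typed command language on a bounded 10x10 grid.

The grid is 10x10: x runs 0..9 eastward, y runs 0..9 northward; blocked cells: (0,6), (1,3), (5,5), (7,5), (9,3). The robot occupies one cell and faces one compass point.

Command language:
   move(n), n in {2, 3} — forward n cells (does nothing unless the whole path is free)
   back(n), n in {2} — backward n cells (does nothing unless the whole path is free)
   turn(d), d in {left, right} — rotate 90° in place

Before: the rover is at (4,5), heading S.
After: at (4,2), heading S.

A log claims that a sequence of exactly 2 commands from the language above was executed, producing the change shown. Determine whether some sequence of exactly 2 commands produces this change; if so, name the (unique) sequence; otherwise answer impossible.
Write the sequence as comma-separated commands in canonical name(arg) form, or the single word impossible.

move(3), move(3)

key: heading stays S — no command in the sequence turns
begin: at (4,5), heading S
[1] after move(3): at (4,2), heading S
[2] after move(3): at (4,2), heading S
all 25 alternatives checked — unique.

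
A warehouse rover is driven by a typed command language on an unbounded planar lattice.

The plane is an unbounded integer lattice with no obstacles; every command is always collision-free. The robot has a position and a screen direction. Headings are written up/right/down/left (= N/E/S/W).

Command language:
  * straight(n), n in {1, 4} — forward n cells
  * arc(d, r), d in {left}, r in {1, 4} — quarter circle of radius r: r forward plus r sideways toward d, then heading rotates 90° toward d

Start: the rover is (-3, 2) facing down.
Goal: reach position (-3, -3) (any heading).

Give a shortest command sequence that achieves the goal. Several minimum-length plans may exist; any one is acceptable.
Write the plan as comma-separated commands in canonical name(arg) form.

straight(1), straight(4)

begin: (-3, 2) facing down
t=1 straight(1) ⇒ (-3, 1) facing down
t=2 straight(4) ⇒ (-3, -3) facing down
minimal: 2 command(s), checked below 2.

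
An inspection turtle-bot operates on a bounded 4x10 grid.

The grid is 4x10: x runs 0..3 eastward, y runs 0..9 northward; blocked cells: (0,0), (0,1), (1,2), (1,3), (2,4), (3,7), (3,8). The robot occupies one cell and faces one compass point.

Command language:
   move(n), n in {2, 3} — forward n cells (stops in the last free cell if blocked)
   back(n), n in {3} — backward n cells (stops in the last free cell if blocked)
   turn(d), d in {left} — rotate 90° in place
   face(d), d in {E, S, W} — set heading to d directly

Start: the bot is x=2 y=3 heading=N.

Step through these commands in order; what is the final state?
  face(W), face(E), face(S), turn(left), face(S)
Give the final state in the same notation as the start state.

x=2 y=3 heading=S

begin: x=2 y=3 heading=N
t=1 face(W) ⇒ x=2 y=3 heading=W
t=2 face(E) ⇒ x=2 y=3 heading=E
t=3 face(S) ⇒ x=2 y=3 heading=S
t=4 turn(left) ⇒ x=2 y=3 heading=E
t=5 face(S) ⇒ x=2 y=3 heading=S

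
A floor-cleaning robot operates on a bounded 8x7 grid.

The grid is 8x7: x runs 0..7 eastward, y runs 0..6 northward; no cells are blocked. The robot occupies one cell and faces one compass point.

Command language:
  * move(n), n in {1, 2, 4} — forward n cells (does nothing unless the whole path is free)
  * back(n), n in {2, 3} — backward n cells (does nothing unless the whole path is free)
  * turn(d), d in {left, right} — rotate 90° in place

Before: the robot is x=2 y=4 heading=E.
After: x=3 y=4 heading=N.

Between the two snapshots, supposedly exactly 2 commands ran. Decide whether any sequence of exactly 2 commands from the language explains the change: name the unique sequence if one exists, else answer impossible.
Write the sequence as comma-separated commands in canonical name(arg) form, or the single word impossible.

key: position moved to (3,4) AND the heading swung to N — translation plus rotation needed
t0: x=2 y=4 heading=E
t=1 move(1) ⇒ x=3 y=4 heading=E
t=2 turn(left) ⇒ x=3 y=4 heading=N
no other 2-command option fits: unique.

move(1), turn(left)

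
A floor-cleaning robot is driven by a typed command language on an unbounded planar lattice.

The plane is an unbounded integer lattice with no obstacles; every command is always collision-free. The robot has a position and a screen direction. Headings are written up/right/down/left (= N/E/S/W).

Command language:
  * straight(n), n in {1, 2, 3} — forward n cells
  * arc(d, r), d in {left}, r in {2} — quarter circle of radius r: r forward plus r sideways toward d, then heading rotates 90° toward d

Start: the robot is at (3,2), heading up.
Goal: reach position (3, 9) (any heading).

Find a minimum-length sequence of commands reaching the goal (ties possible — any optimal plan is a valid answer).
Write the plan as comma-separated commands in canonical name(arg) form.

straight(2), straight(2), straight(3)

from: at (3,2), heading up
step 1 (straight(2)): at (3,4), heading up
step 2 (straight(2)): at (3,6), heading up
step 3 (straight(3)): at (3,9), heading up
nothing shorter than 3 reaches the goal.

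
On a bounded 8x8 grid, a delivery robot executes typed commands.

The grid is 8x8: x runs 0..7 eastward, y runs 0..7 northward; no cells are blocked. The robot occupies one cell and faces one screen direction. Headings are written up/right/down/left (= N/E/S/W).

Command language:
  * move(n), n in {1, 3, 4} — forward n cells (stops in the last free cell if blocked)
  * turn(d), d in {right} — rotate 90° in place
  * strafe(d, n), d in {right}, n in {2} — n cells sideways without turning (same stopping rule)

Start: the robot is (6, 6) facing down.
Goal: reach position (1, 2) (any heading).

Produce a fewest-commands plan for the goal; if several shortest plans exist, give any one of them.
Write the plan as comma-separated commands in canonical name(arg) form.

start: (6, 6) facing down
step 1 (strafe(right, 2)): (4, 6) facing down
step 2 (move(4)): (4, 2) facing down
step 3 (turn(right)): (4, 2) facing left
step 4 (move(3)): (1, 2) facing left
shorter routes all fall short; 4 is best.

strafe(right, 2), move(4), turn(right), move(3)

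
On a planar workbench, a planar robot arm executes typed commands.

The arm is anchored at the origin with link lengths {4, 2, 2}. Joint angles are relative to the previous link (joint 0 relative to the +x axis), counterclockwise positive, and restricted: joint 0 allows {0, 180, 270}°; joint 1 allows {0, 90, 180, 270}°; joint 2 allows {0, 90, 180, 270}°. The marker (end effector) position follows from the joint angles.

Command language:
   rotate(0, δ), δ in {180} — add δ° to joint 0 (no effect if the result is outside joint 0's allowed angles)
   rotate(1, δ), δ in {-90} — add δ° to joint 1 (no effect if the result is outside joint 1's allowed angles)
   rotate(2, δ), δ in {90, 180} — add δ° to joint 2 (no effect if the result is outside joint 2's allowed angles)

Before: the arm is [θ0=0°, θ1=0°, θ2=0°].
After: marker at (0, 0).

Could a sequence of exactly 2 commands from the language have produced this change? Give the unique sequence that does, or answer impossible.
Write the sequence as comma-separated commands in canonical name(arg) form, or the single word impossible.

from: [θ0=0°, θ1=0°, θ2=0°]
1. rotate(1, -90) → [θ0=0°, θ1=270°, θ2=0°]
2. rotate(1, -90) → [θ0=0°, θ1=180°, θ2=0°]
uniquely the one of 16 2-step routes that fits.

rotate(1, -90), rotate(1, -90)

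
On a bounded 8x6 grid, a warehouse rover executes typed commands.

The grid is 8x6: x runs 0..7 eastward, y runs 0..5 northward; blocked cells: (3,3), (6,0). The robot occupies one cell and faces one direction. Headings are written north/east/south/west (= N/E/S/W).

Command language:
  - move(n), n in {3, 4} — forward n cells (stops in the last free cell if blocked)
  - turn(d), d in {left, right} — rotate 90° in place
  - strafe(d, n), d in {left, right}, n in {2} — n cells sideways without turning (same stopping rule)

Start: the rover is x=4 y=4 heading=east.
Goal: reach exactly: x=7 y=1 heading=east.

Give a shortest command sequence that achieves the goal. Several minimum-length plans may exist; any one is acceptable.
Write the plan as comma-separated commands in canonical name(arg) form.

begin: x=4 y=4 heading=east
[1] after move(3): x=7 y=4 heading=east
[2] after turn(right): x=7 y=4 heading=south
[3] after move(3): x=7 y=1 heading=south
[4] after turn(left): x=7 y=1 heading=east
nothing shorter than 4 reaches the goal.

move(3), turn(right), move(3), turn(left)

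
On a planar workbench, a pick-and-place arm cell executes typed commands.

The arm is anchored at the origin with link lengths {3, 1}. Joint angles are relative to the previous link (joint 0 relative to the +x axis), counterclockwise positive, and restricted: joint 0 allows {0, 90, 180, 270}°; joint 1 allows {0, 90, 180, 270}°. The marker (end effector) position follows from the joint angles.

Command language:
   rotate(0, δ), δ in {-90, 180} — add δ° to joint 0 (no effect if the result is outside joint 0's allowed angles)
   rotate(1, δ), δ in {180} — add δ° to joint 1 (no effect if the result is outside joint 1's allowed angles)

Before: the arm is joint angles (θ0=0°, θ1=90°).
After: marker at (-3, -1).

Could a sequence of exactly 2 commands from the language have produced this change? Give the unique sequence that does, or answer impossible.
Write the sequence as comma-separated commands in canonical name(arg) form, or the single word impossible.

rotate(0, -90), rotate(0, -90)

begin: joint angles (θ0=0°, θ1=90°)
[1] after rotate(0, -90): joint angles (θ0=270°, θ1=90°)
[2] after rotate(0, -90): joint angles (θ0=180°, θ1=90°)
no rival 2-sequence matches.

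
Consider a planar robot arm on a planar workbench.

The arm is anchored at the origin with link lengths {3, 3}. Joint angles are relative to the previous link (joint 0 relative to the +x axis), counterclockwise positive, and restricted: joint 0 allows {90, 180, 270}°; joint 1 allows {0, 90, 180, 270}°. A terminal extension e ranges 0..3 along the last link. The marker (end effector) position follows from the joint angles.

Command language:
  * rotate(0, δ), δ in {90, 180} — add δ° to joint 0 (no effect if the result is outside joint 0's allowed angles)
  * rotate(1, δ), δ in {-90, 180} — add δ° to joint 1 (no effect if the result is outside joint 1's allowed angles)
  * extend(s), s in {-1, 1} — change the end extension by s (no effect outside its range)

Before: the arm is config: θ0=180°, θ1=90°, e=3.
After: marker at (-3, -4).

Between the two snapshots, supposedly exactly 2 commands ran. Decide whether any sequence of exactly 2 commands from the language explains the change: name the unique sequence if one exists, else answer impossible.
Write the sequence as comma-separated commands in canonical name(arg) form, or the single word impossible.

extend(-1), extend(-1)

start: config: θ0=180°, θ1=90°, e=3
1. extend(-1) → config: θ0=180°, θ1=90°, e=2
2. extend(-1) → config: θ0=180°, θ1=90°, e=1
uniquely the one of 36 2-step routes that fits.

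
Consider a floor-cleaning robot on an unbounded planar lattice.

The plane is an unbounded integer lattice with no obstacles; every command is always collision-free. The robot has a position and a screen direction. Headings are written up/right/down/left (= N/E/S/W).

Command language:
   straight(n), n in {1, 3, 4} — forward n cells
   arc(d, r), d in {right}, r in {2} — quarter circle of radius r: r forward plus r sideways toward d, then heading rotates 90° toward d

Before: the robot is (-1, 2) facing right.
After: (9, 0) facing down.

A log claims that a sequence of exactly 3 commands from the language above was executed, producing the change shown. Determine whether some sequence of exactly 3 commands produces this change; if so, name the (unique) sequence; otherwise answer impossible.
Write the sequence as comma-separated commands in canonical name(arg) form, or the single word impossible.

key: order matters: swapping straight(4) and arc(right, 2) lands elsewhere
from: (-1, 2) facing right
t=1 straight(4) ⇒ (3, 2) facing right
t=2 straight(4) ⇒ (7, 2) facing right
t=3 arc(right, 2) ⇒ (9, 0) facing down
no rival 3-sequence matches.

straight(4), straight(4), arc(right, 2)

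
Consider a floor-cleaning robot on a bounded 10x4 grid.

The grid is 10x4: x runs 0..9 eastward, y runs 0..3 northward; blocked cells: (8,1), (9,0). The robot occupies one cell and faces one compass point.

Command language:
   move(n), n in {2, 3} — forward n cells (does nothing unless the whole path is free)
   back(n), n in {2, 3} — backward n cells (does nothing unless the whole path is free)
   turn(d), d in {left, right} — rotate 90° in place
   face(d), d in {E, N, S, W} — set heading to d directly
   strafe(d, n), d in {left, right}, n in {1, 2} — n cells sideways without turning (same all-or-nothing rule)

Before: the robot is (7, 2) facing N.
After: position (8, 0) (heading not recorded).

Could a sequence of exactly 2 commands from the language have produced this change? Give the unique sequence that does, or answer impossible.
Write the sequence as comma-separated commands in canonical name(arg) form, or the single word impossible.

key: order matters: swapping back(2) and strafe(right, 1) lands elsewhere
t0: (7, 2) facing N
step 1 (back(2)): (7, 0) facing N
step 2 (strafe(right, 1)): (8, 0) facing N
no other 2-command option fits: unique.

back(2), strafe(right, 1)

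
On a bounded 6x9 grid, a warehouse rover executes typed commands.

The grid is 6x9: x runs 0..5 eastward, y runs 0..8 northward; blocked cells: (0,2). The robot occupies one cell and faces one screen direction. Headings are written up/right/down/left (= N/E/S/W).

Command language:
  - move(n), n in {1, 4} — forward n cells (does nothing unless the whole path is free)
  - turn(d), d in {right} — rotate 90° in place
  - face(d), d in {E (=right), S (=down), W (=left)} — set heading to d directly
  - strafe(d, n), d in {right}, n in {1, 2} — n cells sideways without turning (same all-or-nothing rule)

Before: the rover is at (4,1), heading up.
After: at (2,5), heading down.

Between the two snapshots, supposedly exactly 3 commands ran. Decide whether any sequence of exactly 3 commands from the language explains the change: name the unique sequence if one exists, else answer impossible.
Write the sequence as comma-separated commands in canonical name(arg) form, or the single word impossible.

key: position moved to (2,5) AND the heading swung to S — translation plus rotation needed
from: at (4,1), heading up
t=1 move(4) ⇒ at (4,5), heading up
t=2 face(S) ⇒ at (4,5), heading down
t=3 strafe(right, 2) ⇒ at (2,5), heading down
uniquely the one of 512 3-step routes that fits.

move(4), face(S), strafe(right, 2)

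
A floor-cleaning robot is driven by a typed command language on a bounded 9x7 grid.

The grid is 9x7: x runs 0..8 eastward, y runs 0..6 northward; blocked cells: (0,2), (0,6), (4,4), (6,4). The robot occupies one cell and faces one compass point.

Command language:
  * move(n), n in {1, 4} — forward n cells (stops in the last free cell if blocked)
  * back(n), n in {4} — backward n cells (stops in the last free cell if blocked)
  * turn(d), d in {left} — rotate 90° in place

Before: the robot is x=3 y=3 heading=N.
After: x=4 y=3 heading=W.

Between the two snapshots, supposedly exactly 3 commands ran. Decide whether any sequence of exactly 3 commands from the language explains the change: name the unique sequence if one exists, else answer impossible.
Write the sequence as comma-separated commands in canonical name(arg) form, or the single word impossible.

key: position moved to (4,3) AND the heading swung to W — translation plus rotation needed
begin: x=3 y=3 heading=N
1. turn(left) → x=3 y=3 heading=W
2. move(4) → x=0 y=3 heading=W
3. back(4) → x=4 y=3 heading=W
no rival 3-sequence matches.

turn(left), move(4), back(4)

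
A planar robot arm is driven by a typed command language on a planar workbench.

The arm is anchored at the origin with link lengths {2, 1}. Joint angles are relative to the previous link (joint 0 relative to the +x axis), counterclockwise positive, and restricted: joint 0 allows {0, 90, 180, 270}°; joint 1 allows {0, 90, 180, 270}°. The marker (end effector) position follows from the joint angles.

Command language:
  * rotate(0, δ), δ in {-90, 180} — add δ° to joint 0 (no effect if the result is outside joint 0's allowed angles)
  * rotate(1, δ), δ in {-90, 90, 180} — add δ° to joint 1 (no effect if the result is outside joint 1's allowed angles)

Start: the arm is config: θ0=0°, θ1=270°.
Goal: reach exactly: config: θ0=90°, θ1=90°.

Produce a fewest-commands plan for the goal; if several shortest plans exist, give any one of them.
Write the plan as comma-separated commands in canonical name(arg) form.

t0: config: θ0=0°, θ1=270°
t=1 rotate(1, 180) ⇒ config: θ0=0°, θ1=90°
t=2 rotate(0, -90) ⇒ config: θ0=270°, θ1=90°
t=3 rotate(0, 180) ⇒ config: θ0=90°, θ1=90°
shorter routes all fall short; 3 is best.

rotate(1, 180), rotate(0, -90), rotate(0, 180)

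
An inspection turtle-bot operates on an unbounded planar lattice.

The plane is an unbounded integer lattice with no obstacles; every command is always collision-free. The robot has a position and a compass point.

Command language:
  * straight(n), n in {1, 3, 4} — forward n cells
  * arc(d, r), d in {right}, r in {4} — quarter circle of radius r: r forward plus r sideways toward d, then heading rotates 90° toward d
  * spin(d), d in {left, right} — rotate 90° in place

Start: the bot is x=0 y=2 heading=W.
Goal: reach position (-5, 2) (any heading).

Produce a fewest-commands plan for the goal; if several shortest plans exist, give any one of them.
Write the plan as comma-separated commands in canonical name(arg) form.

straight(1), straight(4)

initial: x=0 y=2 heading=W
step 1 (straight(1)): x=-1 y=2 heading=W
step 2 (straight(4)): x=-5 y=2 heading=W
nothing shorter than 2 reaches the goal.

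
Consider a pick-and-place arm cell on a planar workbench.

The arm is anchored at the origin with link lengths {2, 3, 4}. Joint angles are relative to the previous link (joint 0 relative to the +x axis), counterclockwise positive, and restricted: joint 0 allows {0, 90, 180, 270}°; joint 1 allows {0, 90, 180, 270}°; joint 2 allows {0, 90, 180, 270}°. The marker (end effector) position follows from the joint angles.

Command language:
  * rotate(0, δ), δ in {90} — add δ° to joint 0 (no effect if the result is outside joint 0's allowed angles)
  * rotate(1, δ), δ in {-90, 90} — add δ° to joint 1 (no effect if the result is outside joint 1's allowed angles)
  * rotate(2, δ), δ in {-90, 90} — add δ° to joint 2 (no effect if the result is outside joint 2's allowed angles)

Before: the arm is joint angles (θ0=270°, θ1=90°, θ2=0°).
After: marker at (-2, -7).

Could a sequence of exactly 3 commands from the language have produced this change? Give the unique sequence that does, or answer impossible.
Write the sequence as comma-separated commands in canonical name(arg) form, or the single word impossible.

rotate(0, 90), rotate(0, 90), rotate(0, 90)

initial: joint angles (θ0=270°, θ1=90°, θ2=0°)
step 1 (rotate(0, 90)): joint angles (θ0=0°, θ1=90°, θ2=0°)
step 2 (rotate(0, 90)): joint angles (θ0=90°, θ1=90°, θ2=0°)
step 3 (rotate(0, 90)): joint angles (θ0=180°, θ1=90°, θ2=0°)
all 125 alternatives checked — unique.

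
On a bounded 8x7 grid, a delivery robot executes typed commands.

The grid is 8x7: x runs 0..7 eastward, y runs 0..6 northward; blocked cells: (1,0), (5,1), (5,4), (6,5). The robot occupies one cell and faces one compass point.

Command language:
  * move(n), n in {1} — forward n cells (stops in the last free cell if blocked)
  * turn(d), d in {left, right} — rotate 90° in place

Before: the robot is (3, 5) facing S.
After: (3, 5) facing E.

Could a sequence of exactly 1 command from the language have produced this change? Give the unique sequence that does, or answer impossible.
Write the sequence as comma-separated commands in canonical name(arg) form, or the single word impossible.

key: (3,5) unchanged — the single command moves nothing
start: (3, 5) facing S
step 1 (turn(left)): (3, 5) facing E
no other 1-command option fits: unique.

turn(left)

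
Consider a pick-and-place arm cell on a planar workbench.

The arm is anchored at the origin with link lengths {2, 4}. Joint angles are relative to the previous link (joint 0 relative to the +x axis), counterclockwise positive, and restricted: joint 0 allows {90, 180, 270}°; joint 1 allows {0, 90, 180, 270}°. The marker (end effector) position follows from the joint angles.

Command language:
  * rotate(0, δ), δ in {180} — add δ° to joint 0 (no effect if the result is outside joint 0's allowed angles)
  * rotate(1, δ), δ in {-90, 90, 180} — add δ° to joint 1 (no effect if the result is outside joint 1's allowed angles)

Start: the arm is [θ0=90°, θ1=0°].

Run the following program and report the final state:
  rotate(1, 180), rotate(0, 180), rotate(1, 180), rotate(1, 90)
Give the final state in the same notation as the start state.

t0: [θ0=90°, θ1=0°]
1. rotate(1, 180) → [θ0=90°, θ1=180°]
2. rotate(0, 180) → [θ0=270°, θ1=180°]
3. rotate(1, 180) → [θ0=270°, θ1=0°]
4. rotate(1, 90) → [θ0=270°, θ1=90°]

[θ0=270°, θ1=90°]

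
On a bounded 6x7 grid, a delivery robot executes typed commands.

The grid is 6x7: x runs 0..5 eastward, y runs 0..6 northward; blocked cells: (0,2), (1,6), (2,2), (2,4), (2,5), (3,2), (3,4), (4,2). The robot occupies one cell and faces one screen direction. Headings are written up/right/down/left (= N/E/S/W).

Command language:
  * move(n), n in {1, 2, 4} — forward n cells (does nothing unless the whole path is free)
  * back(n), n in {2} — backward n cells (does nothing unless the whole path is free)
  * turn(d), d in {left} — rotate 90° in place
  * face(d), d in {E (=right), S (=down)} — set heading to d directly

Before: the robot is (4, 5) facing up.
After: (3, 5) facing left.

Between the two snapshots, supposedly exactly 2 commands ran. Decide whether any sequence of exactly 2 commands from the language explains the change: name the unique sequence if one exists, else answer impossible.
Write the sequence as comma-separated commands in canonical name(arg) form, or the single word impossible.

turn(left), move(1)

key: cell and facing (now W) both changed — the 2 commands mix motion and turning
from: (4, 5) facing up
[1] after turn(left): (4, 5) facing left
[2] after move(1): (3, 5) facing left
no rival 2-sequence matches.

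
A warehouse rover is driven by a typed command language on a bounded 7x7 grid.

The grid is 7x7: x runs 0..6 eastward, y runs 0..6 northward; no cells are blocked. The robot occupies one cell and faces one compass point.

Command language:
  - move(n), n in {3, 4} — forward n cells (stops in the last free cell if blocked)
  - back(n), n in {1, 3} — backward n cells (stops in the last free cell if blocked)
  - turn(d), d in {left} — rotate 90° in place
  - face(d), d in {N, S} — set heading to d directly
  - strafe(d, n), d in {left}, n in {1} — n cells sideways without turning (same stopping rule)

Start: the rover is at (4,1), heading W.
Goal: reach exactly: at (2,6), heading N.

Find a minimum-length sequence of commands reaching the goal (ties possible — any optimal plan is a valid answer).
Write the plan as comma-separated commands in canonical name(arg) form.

start: at (4,1), heading W
[1] after back(3): at (6,1), heading W
[2] after move(4): at (2,1), heading W
[3] after face(N): at (2,1), heading N
[4] after move(4): at (2,5), heading N
[5] after move(4): at (2,6), heading N
shorter routes all fall short; 5 is best.

back(3), move(4), face(N), move(4), move(4)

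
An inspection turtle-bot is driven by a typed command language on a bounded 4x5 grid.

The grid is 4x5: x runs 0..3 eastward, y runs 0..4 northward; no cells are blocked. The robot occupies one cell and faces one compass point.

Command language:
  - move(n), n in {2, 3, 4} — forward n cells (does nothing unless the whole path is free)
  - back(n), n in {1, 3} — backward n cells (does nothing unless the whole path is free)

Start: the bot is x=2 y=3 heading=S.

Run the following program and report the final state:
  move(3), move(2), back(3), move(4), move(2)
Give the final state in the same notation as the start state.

x=2 y=1 heading=S

from: x=2 y=3 heading=S
[1] after move(3): x=2 y=0 heading=S
[2] after move(2): x=2 y=0 heading=S
[3] after back(3): x=2 y=3 heading=S
[4] after move(4): x=2 y=3 heading=S
[5] after move(2): x=2 y=1 heading=S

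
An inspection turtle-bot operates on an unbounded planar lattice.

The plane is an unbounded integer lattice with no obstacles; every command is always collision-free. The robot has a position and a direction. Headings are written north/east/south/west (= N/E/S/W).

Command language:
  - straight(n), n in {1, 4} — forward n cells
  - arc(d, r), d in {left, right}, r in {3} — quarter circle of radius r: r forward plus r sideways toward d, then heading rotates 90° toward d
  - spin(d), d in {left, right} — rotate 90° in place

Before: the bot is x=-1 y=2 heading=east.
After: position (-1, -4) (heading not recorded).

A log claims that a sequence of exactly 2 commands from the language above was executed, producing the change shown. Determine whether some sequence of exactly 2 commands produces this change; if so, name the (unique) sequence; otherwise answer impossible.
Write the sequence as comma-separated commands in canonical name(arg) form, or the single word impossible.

begin: x=-1 y=2 heading=east
1. arc(right, 3) → x=2 y=-1 heading=south
2. arc(right, 3) → x=-1 y=-4 heading=west
no other 2-command option fits: unique.

arc(right, 3), arc(right, 3)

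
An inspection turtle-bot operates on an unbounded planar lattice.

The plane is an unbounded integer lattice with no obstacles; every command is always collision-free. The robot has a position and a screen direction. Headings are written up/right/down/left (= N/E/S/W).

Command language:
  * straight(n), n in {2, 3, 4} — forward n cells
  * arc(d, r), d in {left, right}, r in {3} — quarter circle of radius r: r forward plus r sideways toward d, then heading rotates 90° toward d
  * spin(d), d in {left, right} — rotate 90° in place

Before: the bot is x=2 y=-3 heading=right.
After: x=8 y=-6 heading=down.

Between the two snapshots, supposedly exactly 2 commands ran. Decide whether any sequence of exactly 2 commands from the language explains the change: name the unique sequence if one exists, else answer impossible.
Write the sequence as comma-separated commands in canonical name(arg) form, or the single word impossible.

key: running arc(right, 3) before straight(3) would end elsewhere — order is forced
begin: x=2 y=-3 heading=right
t=1 straight(3) ⇒ x=5 y=-3 heading=right
t=2 arc(right, 3) ⇒ x=8 y=-6 heading=down
all 49 alternatives checked — unique.

straight(3), arc(right, 3)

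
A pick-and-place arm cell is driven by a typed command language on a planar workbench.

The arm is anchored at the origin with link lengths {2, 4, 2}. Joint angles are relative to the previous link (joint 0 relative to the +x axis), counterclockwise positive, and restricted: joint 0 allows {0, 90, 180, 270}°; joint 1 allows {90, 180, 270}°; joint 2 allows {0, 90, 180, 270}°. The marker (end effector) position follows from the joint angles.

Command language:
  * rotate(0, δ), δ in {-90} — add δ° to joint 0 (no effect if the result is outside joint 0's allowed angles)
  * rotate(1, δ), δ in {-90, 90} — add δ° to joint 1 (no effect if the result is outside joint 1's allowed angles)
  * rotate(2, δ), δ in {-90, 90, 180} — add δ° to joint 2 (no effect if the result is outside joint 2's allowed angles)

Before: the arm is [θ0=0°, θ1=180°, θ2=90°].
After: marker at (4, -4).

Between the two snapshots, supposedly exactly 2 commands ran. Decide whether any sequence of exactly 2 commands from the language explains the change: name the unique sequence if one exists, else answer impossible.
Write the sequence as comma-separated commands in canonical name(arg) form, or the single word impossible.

initial: [θ0=0°, θ1=180°, θ2=90°]
t=1 rotate(1, 90) ⇒ [θ0=0°, θ1=270°, θ2=90°]
t=2 rotate(1, 90) ⇒ [θ0=0°, θ1=270°, θ2=90°]
no rival 2-sequence matches.

rotate(1, 90), rotate(1, 90)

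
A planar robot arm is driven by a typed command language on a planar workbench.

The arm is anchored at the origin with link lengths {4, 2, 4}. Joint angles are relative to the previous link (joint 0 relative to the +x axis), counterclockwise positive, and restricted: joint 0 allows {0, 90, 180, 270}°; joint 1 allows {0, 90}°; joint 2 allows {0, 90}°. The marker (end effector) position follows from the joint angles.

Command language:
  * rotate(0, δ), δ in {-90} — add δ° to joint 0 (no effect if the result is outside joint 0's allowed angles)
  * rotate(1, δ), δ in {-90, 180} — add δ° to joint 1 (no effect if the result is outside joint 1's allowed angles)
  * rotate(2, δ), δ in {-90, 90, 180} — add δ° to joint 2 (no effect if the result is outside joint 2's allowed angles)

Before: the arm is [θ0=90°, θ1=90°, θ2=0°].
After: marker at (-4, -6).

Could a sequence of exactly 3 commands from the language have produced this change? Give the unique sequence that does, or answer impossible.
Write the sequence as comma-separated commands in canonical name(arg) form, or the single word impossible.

rotate(0, -90), rotate(0, -90), rotate(0, -90)

begin: [θ0=90°, θ1=90°, θ2=0°]
step 1 (rotate(0, -90)): [θ0=0°, θ1=90°, θ2=0°]
step 2 (rotate(0, -90)): [θ0=270°, θ1=90°, θ2=0°]
step 3 (rotate(0, -90)): [θ0=180°, θ1=90°, θ2=0°]
no rival 3-sequence matches.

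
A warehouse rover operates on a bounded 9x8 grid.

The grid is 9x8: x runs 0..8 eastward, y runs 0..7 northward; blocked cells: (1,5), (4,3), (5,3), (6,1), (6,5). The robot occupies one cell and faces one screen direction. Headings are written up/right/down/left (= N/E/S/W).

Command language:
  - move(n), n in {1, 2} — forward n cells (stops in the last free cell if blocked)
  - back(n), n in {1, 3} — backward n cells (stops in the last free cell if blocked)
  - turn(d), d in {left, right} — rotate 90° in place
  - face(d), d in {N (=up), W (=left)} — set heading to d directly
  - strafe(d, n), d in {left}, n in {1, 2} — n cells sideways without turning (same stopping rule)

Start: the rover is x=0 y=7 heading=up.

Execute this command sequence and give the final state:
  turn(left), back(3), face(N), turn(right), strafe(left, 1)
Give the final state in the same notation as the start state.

t0: x=0 y=7 heading=up
step 1 (turn(left)): x=0 y=7 heading=left
step 2 (back(3)): x=3 y=7 heading=left
step 3 (face(N)): x=3 y=7 heading=up
step 4 (turn(right)): x=3 y=7 heading=right
step 5 (strafe(left, 1)): x=3 y=7 heading=right

x=3 y=7 heading=right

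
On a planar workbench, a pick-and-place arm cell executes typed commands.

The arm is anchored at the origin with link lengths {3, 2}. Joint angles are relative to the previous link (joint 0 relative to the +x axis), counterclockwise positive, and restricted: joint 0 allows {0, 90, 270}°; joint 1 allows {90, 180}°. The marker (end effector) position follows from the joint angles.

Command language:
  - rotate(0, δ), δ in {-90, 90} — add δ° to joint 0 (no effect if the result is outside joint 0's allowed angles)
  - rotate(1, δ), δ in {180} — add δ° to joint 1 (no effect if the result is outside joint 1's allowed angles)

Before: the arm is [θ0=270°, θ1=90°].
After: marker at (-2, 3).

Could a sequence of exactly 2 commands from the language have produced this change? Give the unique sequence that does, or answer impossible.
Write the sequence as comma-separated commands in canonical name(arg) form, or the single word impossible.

rotate(0, 90), rotate(0, 90)

initial: [θ0=270°, θ1=90°]
[1] after rotate(0, 90): [θ0=0°, θ1=90°]
[2] after rotate(0, 90): [θ0=90°, θ1=90°]
all 9 alternatives checked — unique.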